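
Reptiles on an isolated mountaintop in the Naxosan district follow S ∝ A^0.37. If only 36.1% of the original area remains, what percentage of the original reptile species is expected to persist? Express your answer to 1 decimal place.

68.6%

S_new/S_old = (A_new/A_old)^z = 0.361^0.37
= exp(0.37 × ln 0.361) = exp(0.37 × -1.0189) = exp(-0.3770) ≈ 0.6859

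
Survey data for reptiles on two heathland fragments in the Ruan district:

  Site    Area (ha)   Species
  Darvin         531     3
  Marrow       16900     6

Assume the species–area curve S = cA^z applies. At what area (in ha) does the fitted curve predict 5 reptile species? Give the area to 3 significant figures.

z = ln(6/3) / ln(16900/531) = 0.6931 / 3.4603 = 0.2003
c = 3 / 531^0.2003 = 3 / 3.515 = 0.8536
A = (5/0.8536)^(1/0.2003) ⇒ ln A = ln(5.858)/0.2003 = 8.8249
A = e^8.8249 ≈ 6801 ha

6800 ha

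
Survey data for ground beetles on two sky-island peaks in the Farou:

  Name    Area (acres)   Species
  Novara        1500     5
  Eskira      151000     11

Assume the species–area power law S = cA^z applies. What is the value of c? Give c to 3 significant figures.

z = ln(S₂/S₁) / ln(A₂/A₁) = ln(11/5) / ln(151000/1500) = 0.7885 / 4.6118 = 0.1710
c = S₁ / A₁^z = 5 / 1500^0.1710 = 5 / 3.491 = 1.432

1.43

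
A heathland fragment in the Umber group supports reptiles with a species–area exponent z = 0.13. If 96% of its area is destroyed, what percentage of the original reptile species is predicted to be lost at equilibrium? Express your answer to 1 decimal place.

S_new/S_old = (A_new/A_old)^z = 0.04^0.13
= exp(0.13 × ln 0.04) = exp(0.13 × -3.2189) = exp(-0.4185) ≈ 0.6581
Fraction lost = 1 − 0.6581 = 0.3419

34.2%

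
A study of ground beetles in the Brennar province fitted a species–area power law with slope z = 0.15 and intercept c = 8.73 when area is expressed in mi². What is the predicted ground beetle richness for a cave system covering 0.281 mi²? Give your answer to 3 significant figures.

S = 8.73 × 0.281^0.15
ln S = ln 8.73 + 0.15 × ln 0.281 = 2.1668 + 0.15 × -1.2694 = 1.9764
S = e^1.9764 ≈ 7.216

7.22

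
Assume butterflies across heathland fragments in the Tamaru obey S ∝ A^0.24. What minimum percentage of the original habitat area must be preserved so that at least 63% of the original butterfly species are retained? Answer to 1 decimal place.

Need (A_new/A_old)^0.24 = 0.63, so A_new/A_old = 0.63^(1/0.24) = 0.63^4.167
ln(A_new/A_old) = ln 0.63 / 0.24 = -0.4620 / 0.24 = -1.9251
A_new/A_old = e^-1.9251 ≈ 0.1459

14.6%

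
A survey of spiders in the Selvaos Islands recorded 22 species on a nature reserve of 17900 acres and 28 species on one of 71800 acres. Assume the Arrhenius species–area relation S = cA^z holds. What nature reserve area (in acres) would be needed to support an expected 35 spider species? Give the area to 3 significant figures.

z = ln(28/22) / ln(71800/17900) = 0.2412 / 1.3891 = 0.1736
c = 22 / 17900^0.1736 = 22 / 5.475 = 4.019
A = (35/4.019)^(1/0.1736) ⇒ ln A = ln(8.709)/0.1736 = 12.4669
A = e^12.4669 ≈ 259610 acres

260000 acres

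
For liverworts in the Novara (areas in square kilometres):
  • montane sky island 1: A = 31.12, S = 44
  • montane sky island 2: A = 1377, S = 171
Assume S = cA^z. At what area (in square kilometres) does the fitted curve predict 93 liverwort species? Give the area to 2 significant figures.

z = ln(171/44) / ln(1377/31.12) = 1.3575 / 3.7898 = 0.3582
c = 44 / 31.12^0.3582 = 44 / 3.426 = 12.84
A = (93/12.84)^(1/0.3582) ⇒ ln A = ln(7.241)/0.3582 = 5.5273
A = e^5.5273 ≈ 251.5 square kilometres

250 square kilometres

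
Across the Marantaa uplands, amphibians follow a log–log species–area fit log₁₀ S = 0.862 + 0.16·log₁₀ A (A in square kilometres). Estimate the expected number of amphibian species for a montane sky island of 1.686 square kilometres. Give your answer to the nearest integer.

S = 7.278 × 1.686^0.16 = 7.278 × 1.087 ≈ 7.912

8 species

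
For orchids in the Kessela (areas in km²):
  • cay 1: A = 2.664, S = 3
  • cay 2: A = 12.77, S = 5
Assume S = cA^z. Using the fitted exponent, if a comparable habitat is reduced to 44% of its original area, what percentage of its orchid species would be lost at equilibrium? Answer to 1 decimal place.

z = ln(5/3) / ln(12.77/2.664) = 0.5108 / 1.5673 = 0.3259
S_new/S_old = (A_new/A_old)^z = 0.44^0.3259 = exp(0.3259 × -0.8210) = 0.7652
Fraction lost = 1 − 0.7652 = 0.2348

23.5%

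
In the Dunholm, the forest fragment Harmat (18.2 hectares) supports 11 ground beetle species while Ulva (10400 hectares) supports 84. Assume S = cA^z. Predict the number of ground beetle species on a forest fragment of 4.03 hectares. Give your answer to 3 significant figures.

6.79

z = ln(84/11) / ln(10400/18.2) = 2.0329 / 6.3481 = 0.3202
c = 11 / 18.2^0.3202 = 11 / 2.532 = 4.344
S₃ = 4.344 × 4.03^0.3202 = 4.344 × 1.563 ≈ 6.788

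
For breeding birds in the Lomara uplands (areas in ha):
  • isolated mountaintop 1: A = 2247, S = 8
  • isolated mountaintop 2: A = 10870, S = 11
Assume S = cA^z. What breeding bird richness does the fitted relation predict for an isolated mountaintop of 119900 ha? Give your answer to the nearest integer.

18

z = ln(11/8) / ln(10870/2247) = 0.3185 / 1.5764 = 0.2020
c = 8 / 2247^0.2020 = 8 / 4.754 = 1.683
S₃ = 1.683 × 119900^0.2020 = 1.683 × 10.62 ≈ 17.87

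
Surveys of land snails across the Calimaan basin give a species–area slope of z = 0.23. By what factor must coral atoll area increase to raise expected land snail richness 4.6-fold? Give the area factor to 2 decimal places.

(A₂/A₁)^0.23 = 4.6, so A₂/A₁ = 4.6^(1/0.23) = 4.6^4.348
ln(A₂/A₁) = ln 4.6 / 0.23 = 1.5261 / 0.23 = 6.6350
A₂/A₁ = e^6.6350 ≈ 761.3

761.30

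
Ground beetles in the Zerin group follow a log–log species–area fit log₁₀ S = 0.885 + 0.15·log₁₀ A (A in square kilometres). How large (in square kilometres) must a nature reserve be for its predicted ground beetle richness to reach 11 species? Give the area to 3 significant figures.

11 = 7.674 × A^0.15  ⇒  A^0.15 = 11/7.674 = 1.433
ln A = ln(1.433) / 0.15 = 0.3601 / 0.15 = 2.4007
A = e^2.4007 ≈ 11.03 square kilometres

11.0 square kilometres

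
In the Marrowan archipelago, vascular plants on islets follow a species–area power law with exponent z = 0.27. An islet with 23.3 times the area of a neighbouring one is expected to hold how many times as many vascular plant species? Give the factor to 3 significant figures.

S₂/S₁ = (A₂/A₁)^z = 23.3^0.27
ln(S₂/S₁) = 0.27 × ln 23.3 = 0.27 × 3.1485 = 0.8501
S₂/S₁ = e^0.8501 ≈ 2.34

2.34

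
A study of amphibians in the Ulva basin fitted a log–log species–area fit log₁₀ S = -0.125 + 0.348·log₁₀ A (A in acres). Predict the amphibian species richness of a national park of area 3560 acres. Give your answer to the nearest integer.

S = 0.7499 × 3560^0.348 = 0.7499 × 17.21 ≈ 12.91

13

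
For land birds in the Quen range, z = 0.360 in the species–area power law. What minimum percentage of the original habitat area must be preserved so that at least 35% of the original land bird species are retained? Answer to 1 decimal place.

Need (A_new/A_old)^0.36 = 0.35, so A_new/A_old = 0.35^(1/0.36) = 0.35^2.778
ln(A_new/A_old) = ln 0.35 / 0.36 = -1.0498 / 0.36 = -2.9162
A_new/A_old = e^-2.9162 ≈ 0.05414

5.4%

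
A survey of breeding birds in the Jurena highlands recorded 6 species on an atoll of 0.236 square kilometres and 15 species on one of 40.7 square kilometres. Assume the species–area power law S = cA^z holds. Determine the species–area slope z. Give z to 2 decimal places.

0.18

Taking logs: ln S = ln c + z ln A, so z = (ln S₂ − ln S₁)/(ln A₂ − ln A₁).
z = ln(15/6) / ln(40.7/0.236) = ln(2.5) / ln(172.5) = 0.9163 / 5.1502 = 0.1779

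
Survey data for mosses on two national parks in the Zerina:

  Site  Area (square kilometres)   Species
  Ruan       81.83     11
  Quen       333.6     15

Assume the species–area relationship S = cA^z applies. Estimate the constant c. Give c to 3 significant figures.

z = ln(S₂/S₁) / ln(A₂/A₁) = ln(15/11) / ln(333.6/81.83) = 0.3102 / 1.4053 = 0.2207
c = S₁ / A₁^z = 11 / 81.83^0.2207 = 11 / 2.644 = 4.161

4.16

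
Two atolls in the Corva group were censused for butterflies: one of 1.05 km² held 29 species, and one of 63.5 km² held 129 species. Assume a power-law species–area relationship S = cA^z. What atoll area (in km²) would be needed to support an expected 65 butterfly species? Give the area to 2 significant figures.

z = ln(129/29) / ln(63.5/1.05) = 1.4925 / 4.1022 = 0.3638
c = 29 / 1.05^0.3638 = 29 / 1.018 = 28.49
A = (65/28.49)^(1/0.3638) ⇒ ln A = ln(2.282)/0.3638 = 2.2671
A = e^2.2671 ≈ 9.652 km²

9.7 km²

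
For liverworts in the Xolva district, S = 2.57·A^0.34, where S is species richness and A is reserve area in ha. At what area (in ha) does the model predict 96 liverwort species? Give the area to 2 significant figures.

42000 ha

96 = 2.57 × A^0.34  ⇒  A^0.34 = 96/2.57 = 37.35
ln A = ln(37.35) / 0.34 = 3.6204 / 0.34 = 10.6484
A = e^10.6484 ≈ 42123 ha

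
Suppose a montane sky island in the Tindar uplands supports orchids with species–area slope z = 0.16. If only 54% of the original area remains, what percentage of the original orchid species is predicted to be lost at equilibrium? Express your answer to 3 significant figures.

S_new/S_old = (A_new/A_old)^z = 0.54^0.16
= exp(0.16 × ln 0.54) = exp(0.16 × -0.6162) = exp(-0.0986) ≈ 0.9061
Fraction lost = 1 − 0.9061 = 0.09389

9.39%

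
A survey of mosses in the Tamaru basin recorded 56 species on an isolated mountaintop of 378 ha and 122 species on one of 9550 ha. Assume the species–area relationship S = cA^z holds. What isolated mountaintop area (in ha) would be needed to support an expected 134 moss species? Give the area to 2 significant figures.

z = ln(122/56) / ln(9550/378) = 0.7787 / 3.2294 = 0.2411
c = 56 / 378^0.2411 = 56 / 4.183 = 13.39
A = (134/13.39)^(1/0.2411) ⇒ ln A = ln(10.01)/0.2411 = 9.5534
A = e^9.5534 ≈ 14092 ha

14000 ha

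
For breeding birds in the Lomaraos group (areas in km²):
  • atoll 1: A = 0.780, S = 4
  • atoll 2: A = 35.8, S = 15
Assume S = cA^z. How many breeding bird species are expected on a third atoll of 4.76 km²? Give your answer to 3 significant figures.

7.47

z = ln(15/4) / ln(35.8/0.78) = 1.3218 / 3.8264 = 0.3454
c = 4 / 0.78^0.3454 = 4 / 0.9178 = 4.358
S₃ = 4.358 × 4.76^0.3454 = 4.358 × 1.714 ≈ 7.471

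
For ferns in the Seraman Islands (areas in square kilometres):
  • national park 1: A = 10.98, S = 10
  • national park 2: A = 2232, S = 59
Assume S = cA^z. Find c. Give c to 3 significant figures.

4.49

z = ln(S₂/S₁) / ln(A₂/A₁) = ln(59/10) / ln(2232/10.98) = 1.7750 / 5.3146 = 0.3340
c = S₁ / A₁^z = 10 / 10.98^0.3340 = 10 / 2.226 = 4.492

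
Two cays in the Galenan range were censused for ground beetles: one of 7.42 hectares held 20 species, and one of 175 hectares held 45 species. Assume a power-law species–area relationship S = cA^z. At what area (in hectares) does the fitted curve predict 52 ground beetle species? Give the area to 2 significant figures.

z = ln(45/20) / ln(175/7.42) = 0.8109 / 3.1606 = 0.2566
c = 20 / 7.42^0.2566 = 20 / 1.672 = 11.96
A = (52/11.96)^(1/0.2566) ⇒ ln A = ln(4.348)/0.2566 = 5.7283
A = e^5.7283 ≈ 307.4 hectares

310 hectares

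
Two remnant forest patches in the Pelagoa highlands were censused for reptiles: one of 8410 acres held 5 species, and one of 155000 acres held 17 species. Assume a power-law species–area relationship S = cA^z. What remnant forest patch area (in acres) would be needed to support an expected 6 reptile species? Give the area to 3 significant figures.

z = ln(17/5) / ln(155000/8410) = 1.2238 / 2.9140 = 0.4200
c = 5 / 8410^0.4200 = 5 / 44.49 = 0.1124
A = (6/0.1124)^(1/0.4200) ⇒ ln A = ln(53.39)/0.4200 = 9.4713
A = e^9.4713 ≈ 12982 acres

13000 acres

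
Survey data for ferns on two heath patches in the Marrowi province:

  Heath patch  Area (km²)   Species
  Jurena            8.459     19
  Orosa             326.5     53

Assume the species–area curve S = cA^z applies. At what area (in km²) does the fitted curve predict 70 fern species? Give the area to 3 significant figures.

879 km²

z = ln(53/19) / ln(326.5/8.459) = 1.0259 / 3.6532 = 0.2808
c = 19 / 8.459^0.2808 = 19 / 1.821 = 10.43
A = (70/10.43)^(1/0.2808) ⇒ ln A = ln(6.71)/0.2808 = 6.7791
A = e^6.7791 ≈ 879.3 km²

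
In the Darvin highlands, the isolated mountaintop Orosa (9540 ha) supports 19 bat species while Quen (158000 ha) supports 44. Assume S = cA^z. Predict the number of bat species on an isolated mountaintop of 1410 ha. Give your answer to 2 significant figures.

z = ln(44/19) / ln(158000/9540) = 0.8398 / 2.8071 = 0.2992
c = 19 / 9540^0.2992 = 19 / 15.51 = 1.225
S₃ = 1.225 × 1410^0.2992 = 1.225 × 8.752 ≈ 10.72

11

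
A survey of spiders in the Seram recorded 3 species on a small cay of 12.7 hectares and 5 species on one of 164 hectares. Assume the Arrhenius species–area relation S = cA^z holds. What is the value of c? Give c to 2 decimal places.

z = ln(S₂/S₁) / ln(A₂/A₁) = ln(5/3) / ln(164/12.7) = 0.5108 / 2.5583 = 0.1997
c = S₁ / A₁^z = 3 / 12.7^0.1997 = 3 / 1.661 = 1.806

1.81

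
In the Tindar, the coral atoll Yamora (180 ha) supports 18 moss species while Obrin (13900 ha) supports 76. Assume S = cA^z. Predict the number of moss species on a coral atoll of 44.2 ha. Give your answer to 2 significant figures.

11

z = ln(76/18) / ln(13900/180) = 1.4404 / 4.3467 = 0.3314
c = 18 / 180^0.3314 = 18 / 5.589 = 3.221
S₃ = 3.221 × 44.2^0.3314 = 3.221 × 3.509 ≈ 11.3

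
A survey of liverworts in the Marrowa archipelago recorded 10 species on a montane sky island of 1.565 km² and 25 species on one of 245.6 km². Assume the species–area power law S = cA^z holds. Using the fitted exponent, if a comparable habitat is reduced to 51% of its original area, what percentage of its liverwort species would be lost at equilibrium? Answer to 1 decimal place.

z = ln(25/10) / ln(245.6/1.565) = 0.9163 / 5.0558 = 0.1812
S_new/S_old = (A_new/A_old)^z = 0.51^0.1812 = exp(0.1812 × -0.6733) = 0.8851
Fraction lost = 1 − 0.8851 = 0.1149

11.5%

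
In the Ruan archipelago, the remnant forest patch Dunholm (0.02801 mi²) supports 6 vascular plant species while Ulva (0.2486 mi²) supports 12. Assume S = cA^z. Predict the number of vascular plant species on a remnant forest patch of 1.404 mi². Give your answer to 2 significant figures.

z = ln(12/6) / ln(0.2486/0.02801) = 0.6931 / 2.1833 = 0.3175
c = 6 / 0.02801^0.3175 = 6 / 0.3214 = 18.67
S₃ = 18.67 × 1.404^0.3175 = 18.67 × 1.114 ≈ 20.79

21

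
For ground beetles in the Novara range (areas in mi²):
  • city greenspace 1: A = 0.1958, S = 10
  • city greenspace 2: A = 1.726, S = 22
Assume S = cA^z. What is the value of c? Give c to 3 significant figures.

z = ln(S₂/S₁) / ln(A₂/A₁) = ln(22/10) / ln(1.726/0.1958) = 0.7885 / 2.1765 = 0.3623
c = S₁ / A₁^z = 10 / 0.1958^0.3623 = 10 / 0.5539 = 18.05

18.1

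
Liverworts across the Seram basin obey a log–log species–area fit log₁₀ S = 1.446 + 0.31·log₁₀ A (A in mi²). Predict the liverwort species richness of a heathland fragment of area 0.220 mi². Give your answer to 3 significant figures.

S = 27.93 × 0.22^0.31
ln S = ln 27.93 + 0.31 × ln 0.22 = 3.3295 + 0.31 × -1.5141 = 2.8602
S = e^2.8602 ≈ 17.46

17.5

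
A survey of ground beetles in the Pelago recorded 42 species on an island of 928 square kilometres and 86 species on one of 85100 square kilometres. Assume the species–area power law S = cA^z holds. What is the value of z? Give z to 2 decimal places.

Taking logs: ln S = ln c + z ln A, so z = (ln S₂ − ln S₁)/(ln A₂ − ln A₁).
z = ln(86/42) / ln(85100/928) = ln(2.048) / ln(91.7) = 0.7167 / 4.5186 = 0.1586

0.16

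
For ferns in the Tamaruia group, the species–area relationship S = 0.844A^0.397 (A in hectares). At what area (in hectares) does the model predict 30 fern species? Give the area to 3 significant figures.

8060 hectares

30 = 0.844 × A^0.397  ⇒  A^0.397 = 30/0.844 = 35.55
ln A = ln(35.55) / 0.397 = 3.5708 / 0.397 = 8.9945
A = e^8.9945 ≈ 8058 hectares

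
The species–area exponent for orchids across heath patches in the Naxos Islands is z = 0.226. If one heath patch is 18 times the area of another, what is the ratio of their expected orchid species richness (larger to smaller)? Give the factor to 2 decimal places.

S₂/S₁ = (A₂/A₁)^z = 18^0.226
ln(S₂/S₁) = 0.226 × ln 18 = 0.226 × 2.8904 = 0.6532
S₂/S₁ = e^0.6532 ≈ 1.922

1.92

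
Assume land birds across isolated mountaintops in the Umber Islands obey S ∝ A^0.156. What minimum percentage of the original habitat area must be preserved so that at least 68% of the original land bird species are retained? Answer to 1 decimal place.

Need (A_new/A_old)^0.156 = 0.68, so A_new/A_old = 0.68^(1/0.156) = 0.68^6.41
ln(A_new/A_old) = ln 0.68 / 0.156 = -0.3857 / 0.156 = -2.4722
A_new/A_old = e^-2.4722 ≈ 0.0844

8.4%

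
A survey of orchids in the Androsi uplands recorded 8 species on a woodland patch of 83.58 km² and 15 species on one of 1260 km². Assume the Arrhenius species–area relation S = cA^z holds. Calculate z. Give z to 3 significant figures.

Taking logs: ln S = ln c + z ln A, so z = (ln S₂ − ln S₁)/(ln A₂ − ln A₁).
z = ln(15/8) / ln(1260/83.58) = ln(1.875) / ln(15.08) = 0.6286 / 2.7131 = 0.2317

0.232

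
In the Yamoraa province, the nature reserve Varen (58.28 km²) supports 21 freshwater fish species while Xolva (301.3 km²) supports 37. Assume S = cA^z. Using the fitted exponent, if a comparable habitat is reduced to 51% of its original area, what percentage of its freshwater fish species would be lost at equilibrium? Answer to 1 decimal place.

z = ln(37/21) / ln(301.3/58.28) = 0.5664 / 1.6428 = 0.3448
S_new/S_old = (A_new/A_old)^z = 0.51^0.3448 = exp(0.3448 × -0.6733) = 0.7928
Fraction lost = 1 − 0.7928 = 0.2072

20.7%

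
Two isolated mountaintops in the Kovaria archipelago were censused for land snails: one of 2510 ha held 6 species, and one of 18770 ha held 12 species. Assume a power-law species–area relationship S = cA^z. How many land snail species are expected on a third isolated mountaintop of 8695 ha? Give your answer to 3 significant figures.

z = ln(12/6) / ln(18770/2510) = 0.6931 / 2.0120 = 0.3445
c = 6 / 2510^0.3445 = 6 / 14.83 = 0.4045
S₃ = 0.4045 × 8695^0.3445 = 0.4045 × 22.76 ≈ 9.206

9.21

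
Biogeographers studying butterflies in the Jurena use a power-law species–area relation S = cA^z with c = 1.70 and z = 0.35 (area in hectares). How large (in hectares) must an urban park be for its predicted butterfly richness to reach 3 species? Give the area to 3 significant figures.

3 = 1.7 × A^0.35  ⇒  A^0.35 = 3/1.7 = 1.765
ln A = ln(1.765) / 0.35 = 0.5680 / 0.35 = 1.6228
A = e^1.6228 ≈ 5.067 hectares

5.07 hectares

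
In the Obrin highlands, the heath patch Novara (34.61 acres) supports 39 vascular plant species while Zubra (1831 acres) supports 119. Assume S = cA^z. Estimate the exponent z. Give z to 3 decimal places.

0.281

Taking logs: ln S = ln c + z ln A, so z = (ln S₂ − ln S₁)/(ln A₂ − ln A₁).
z = ln(119/39) / ln(1831/34.61) = ln(3.051) / ln(52.9) = 1.1156 / 3.9685 = 0.2811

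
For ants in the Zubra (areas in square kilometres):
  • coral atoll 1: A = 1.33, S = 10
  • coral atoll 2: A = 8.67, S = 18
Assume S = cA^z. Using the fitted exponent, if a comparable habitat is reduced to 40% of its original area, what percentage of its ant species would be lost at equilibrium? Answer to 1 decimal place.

z = ln(18/10) / ln(8.67/1.33) = 0.5878 / 1.8747 = 0.3135
S_new/S_old = (A_new/A_old)^z = 0.4^0.3135 = exp(0.3135 × -0.9163) = 0.7503
Fraction lost = 1 − 0.7503 = 0.2497

25.0%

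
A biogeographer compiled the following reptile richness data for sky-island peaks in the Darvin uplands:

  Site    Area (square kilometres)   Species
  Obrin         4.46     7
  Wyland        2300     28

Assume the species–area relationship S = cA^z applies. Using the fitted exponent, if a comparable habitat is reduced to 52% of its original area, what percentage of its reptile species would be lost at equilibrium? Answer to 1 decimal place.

13.5%

z = ln(28/7) / ln(2300/4.46) = 1.3863 / 6.2455 = 0.2220
S_new/S_old = (A_new/A_old)^z = 0.52^0.2220 = exp(0.2220 × -0.6539) = 0.8649
Fraction lost = 1 − 0.8649 = 0.1351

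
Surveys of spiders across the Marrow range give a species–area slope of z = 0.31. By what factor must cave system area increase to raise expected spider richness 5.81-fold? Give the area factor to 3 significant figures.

(A₂/A₁)^0.31 = 5.81, so A₂/A₁ = 5.81^(1/0.31) = 5.81^3.226
ln(A₂/A₁) = ln 5.81 / 0.31 = 1.7596 / 0.31 = 5.6761
A₂/A₁ = e^5.6761 ≈ 291.8

292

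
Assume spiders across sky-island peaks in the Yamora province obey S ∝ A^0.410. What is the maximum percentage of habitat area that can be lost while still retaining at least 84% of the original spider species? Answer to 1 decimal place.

34.6%

Need (A_new/A_old)^0.41 = 0.84, so A_new/A_old = 0.84^(1/0.41) = 0.84^2.439
ln(A_new/A_old) = ln 0.84 / 0.41 = -0.1744 / 0.41 = -0.4253
A_new/A_old = e^-0.4253 ≈ 0.6536
Fraction that can be lost = 1 − 0.6536 = 0.3464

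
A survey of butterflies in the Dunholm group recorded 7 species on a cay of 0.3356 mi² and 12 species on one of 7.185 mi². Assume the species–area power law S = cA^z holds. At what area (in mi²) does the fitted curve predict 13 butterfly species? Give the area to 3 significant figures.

z = ln(12/7) / ln(7.185/0.3356) = 0.5390 / 3.0638 = 0.1759
c = 7 / 0.3356^0.1759 = 7 / 0.8252 = 8.482
A = (13/8.482)^(1/0.1759) ⇒ ln A = ln(1.533)/0.1759 = 2.4270
A = e^2.4270 ≈ 11.32 mi²

11.3 mi²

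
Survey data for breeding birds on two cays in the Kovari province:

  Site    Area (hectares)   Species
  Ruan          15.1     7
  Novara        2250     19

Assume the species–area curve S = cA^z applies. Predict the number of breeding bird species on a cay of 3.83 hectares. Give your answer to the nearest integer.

z = ln(19/7) / ln(2250/15.1) = 0.9985 / 5.0040 = 0.1995
c = 7 / 15.1^0.1995 = 7 / 1.719 = 4.072
S₃ = 4.072 × 3.83^0.1995 = 4.072 × 1.307 ≈ 5.324

5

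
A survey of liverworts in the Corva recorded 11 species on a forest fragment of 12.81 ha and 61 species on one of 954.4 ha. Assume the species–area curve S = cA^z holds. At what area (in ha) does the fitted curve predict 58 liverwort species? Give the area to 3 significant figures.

841 ha

z = ln(61/11) / ln(954.4/12.81) = 1.7130 / 4.3109 = 0.3974
c = 11 / 12.81^0.3974 = 11 / 2.755 = 3.993
A = (58/3.993)^(1/0.3974) ⇒ ln A = ln(14.53)/0.3974 = 6.7342
A = e^6.7342 ≈ 840.6 ha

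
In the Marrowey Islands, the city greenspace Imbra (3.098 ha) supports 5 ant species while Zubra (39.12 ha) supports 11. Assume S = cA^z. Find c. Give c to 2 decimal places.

z = ln(S₂/S₁) / ln(A₂/A₁) = ln(11/5) / ln(39.12/3.098) = 0.7885 / 2.5359 = 0.3109
c = S₁ / A₁^z = 5 / 3.098^0.3109 = 5 / 1.421 = 3.518

3.52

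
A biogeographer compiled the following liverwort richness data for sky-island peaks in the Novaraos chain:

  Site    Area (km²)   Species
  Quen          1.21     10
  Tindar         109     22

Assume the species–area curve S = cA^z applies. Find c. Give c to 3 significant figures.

9.67

z = ln(S₂/S₁) / ln(A₂/A₁) = ln(22/10) / ln(109/1.21) = 0.7885 / 4.5007 = 0.1752
c = S₁ / A₁^z = 10 / 1.21^0.1752 = 10 / 1.034 = 9.672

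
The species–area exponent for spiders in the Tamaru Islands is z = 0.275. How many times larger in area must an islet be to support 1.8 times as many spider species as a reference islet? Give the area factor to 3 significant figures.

8.48

(A₂/A₁)^0.275 = 1.8, so A₂/A₁ = 1.8^(1/0.275) = 1.8^3.636
ln(A₂/A₁) = ln 1.8 / 0.275 = 0.5878 / 0.275 = 2.1374
A₂/A₁ = e^2.1374 ≈ 8.477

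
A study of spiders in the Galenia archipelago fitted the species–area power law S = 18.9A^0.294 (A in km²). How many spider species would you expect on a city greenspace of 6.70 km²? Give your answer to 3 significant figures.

33.1

S = 18.9 × 6.7^0.294 = 18.9 × 1.749 ≈ 33.06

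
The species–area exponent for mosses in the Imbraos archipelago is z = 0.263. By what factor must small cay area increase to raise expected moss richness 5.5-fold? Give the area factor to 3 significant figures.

653

(A₂/A₁)^0.263 = 5.5, so A₂/A₁ = 5.5^(1/0.263) = 5.5^3.802
ln(A₂/A₁) = ln 5.5 / 0.263 = 1.7047 / 0.263 = 6.4819
A₂/A₁ = e^6.4819 ≈ 653.2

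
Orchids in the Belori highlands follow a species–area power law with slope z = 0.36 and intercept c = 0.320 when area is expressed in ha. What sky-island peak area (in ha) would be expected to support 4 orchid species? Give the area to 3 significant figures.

4 = 0.32 × A^0.36  ⇒  A^0.36 = 4/0.32 = 12.5
ln A = ln(12.5) / 0.36 = 2.5257 / 0.36 = 7.0159
A = e^7.0159 ≈ 1114 ha

1110 ha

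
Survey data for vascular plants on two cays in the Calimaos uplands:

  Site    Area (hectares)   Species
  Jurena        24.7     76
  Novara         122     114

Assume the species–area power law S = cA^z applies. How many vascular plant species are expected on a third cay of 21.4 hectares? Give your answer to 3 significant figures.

z = ln(114/76) / ln(122/24.7) = 0.4055 / 1.5972 = 0.2539
c = 76 / 24.7^0.2539 = 76 / 2.257 = 33.67
S₃ = 33.67 × 21.4^0.2539 = 33.67 × 2.176 ≈ 73.28

73.3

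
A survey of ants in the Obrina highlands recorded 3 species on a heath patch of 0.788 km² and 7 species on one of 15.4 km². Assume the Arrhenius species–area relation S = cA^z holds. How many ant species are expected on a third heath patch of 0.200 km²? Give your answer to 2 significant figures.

2.0

z = ln(7/3) / ln(15.4/0.788) = 0.8473 / 2.9726 = 0.2850
c = 3 / 0.788^0.2850 = 3 / 0.9343 = 3.211
S₃ = 3.211 × 0.2^0.2850 = 3.211 × 0.6321 ≈ 2.029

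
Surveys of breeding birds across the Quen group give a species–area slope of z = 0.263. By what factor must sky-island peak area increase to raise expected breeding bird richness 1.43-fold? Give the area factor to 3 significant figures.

3.90

(A₂/A₁)^0.263 = 1.43, so A₂/A₁ = 1.43^(1/0.263) = 1.43^3.802
ln(A₂/A₁) = ln 1.43 / 0.263 = 0.3577 / 0.263 = 1.3600
A₂/A₁ = e^1.3600 ≈ 3.896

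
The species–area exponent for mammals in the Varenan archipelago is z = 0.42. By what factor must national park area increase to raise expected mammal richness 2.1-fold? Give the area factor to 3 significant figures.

(A₂/A₁)^0.42 = 2.1, so A₂/A₁ = 2.1^(1/0.42) = 2.1^2.381
ln(A₂/A₁) = ln 2.1 / 0.42 = 0.7419 / 0.42 = 1.7665
A₂/A₁ = e^1.7665 ≈ 5.85

5.85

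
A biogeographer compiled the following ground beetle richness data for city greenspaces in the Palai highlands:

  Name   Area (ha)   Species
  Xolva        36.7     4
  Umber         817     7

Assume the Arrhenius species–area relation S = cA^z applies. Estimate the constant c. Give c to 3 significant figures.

2.09

z = ln(S₂/S₁) / ln(A₂/A₁) = ln(7/4) / ln(817/36.7) = 0.5596 / 3.1029 = 0.1804
c = S₁ / A₁^z = 4 / 36.7^0.1804 = 4 / 1.915 = 2.089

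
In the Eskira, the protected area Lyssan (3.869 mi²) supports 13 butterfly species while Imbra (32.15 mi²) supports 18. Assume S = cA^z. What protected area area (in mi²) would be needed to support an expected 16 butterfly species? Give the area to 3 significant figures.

z = ln(18/13) / ln(32.15/3.869) = 0.3254 / 2.1174 = 0.1537
c = 13 / 3.869^0.1537 = 13 / 1.231 = 10.56
A = (16/10.56)^(1/0.1537) ⇒ ln A = ln(1.515)/0.1537 = 2.7040
A = e^2.7040 ≈ 14.94 mi²

14.9 mi²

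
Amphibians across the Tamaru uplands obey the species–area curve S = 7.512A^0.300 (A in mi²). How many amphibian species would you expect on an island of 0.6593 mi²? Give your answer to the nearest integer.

7

S = 7.512 × 0.6593^0.3
ln S = ln 7.512 + 0.3 × ln 0.6593 = 2.0165 + 0.3 × -0.4166 = 1.8915
S = e^1.8915 ≈ 6.629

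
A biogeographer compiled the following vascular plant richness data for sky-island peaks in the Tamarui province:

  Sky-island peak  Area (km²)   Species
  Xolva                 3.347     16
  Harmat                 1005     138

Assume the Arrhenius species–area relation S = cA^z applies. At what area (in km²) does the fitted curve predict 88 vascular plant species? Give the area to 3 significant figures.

z = ln(138/16) / ln(1005/3.347) = 2.1547 / 5.7047 = 0.3777
c = 16 / 3.347^0.3777 = 16 / 1.578 = 10.14
A = (88/10.14)^(1/0.3777) ⇒ ln A = ln(8.68)/0.3777 = 5.7215
A = e^5.7215 ≈ 305.4 km²

305 km²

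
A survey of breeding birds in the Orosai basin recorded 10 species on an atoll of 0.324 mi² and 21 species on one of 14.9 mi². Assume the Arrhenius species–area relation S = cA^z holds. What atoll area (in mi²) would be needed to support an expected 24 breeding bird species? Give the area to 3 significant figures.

z = ln(21/10) / ln(14.9/0.324) = 0.7419 / 3.8284 = 0.1938
c = 10 / 0.324^0.1938 = 10 / 0.8038 = 12.44
A = (24/12.44)^(1/0.1938) ⇒ ln A = ln(1.929)/0.1938 = 3.3904
A = e^3.3904 ≈ 29.68 mi²

29.7 mi²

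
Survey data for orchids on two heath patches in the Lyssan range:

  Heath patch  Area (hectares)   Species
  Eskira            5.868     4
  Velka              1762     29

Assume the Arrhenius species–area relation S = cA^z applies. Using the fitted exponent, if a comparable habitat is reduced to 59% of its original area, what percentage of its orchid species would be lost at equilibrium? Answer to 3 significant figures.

z = ln(29/4) / ln(1762/5.868) = 1.9810 / 5.7047 = 0.3473
S_new/S_old = (A_new/A_old)^z = 0.59^0.3473 = exp(0.3473 × -0.5276) = 0.8326
Fraction lost = 1 − 0.8326 = 0.1674

16.7%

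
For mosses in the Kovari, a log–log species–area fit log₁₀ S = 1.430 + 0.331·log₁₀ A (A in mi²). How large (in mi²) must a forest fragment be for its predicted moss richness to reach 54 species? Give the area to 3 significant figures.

54 = 26.92 × A^0.331  ⇒  A^0.331 = 54/26.92 = 2.006
ln A = ln(2.006) / 0.331 = 0.6963 / 0.331 = 2.1036
A = e^2.1036 ≈ 8.196 mi²

8.20 mi²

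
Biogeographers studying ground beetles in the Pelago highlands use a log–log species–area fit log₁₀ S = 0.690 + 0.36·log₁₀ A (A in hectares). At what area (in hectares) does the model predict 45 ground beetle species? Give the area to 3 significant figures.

474 hectares

45 = 4.898 × A^0.36  ⇒  A^0.36 = 45/4.898 = 9.188
ln A = ln(9.188) / 0.36 = 2.2179 / 0.36 = 6.1608
A = e^6.1608 ≈ 473.8 hectares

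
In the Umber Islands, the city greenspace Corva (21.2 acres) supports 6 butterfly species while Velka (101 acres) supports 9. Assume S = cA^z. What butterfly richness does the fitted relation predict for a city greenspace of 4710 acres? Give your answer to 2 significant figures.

24

z = ln(9/6) / ln(101/21.2) = 0.4055 / 1.5611 = 0.2597
c = 6 / 21.2^0.2597 = 6 / 2.21 = 2.714
S₃ = 2.714 × 4710^0.2597 = 2.714 × 8.995 ≈ 24.41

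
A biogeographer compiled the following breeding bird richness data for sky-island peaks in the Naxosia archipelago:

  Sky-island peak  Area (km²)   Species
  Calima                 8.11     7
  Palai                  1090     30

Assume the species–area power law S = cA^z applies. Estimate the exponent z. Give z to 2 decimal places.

Taking logs: ln S = ln c + z ln A, so z = (ln S₂ − ln S₁)/(ln A₂ − ln A₁).
z = ln(30/7) / ln(1090/8.11) = ln(4.286) / ln(134.4) = 1.4553 / 4.9008 = 0.2969

0.30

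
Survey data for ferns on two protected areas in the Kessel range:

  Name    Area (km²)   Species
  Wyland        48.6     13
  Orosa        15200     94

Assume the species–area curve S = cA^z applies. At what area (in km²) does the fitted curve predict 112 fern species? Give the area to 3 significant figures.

z = ln(94/13) / ln(15200/48.6) = 1.9783 / 5.7454 = 0.3443
c = 13 / 48.6^0.3443 = 13 / 3.809 = 3.413
A = (112/3.413)^(1/0.3443) ⇒ ln A = ln(32.81)/0.3443 = 10.1379
A = e^10.1379 ≈ 25283 km²

25300 km²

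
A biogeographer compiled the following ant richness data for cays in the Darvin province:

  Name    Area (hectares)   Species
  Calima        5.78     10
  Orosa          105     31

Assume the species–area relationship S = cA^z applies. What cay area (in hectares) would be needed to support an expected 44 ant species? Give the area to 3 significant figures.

z = ln(31/10) / ln(105/5.78) = 1.1314 / 2.8996 = 0.3902
c = 10 / 5.78^0.3902 = 10 / 1.983 = 5.043
A = (44/5.043)^(1/0.3902) ⇒ ln A = ln(8.725)/0.3902 = 5.5515
A = e^5.5515 ≈ 257.6 hectares

258 hectares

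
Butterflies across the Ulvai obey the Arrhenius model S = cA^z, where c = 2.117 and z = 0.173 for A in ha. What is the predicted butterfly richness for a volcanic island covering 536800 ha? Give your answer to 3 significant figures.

S = 2.117 × 536800^0.173
ln S = ln 2.117 + 0.173 × ln 536800 = 0.7500 + 0.173 × 13.1934 = 3.0325
S = e^3.0325 ≈ 20.75

20.7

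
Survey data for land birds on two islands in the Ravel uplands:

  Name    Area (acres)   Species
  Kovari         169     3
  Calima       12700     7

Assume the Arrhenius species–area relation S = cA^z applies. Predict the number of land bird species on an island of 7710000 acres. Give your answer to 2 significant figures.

25

z = ln(7/3) / ln(12700/169) = 0.8473 / 4.3195 = 0.1962
c = 3 / 169^0.1962 = 3 / 2.735 = 1.097
S₃ = 1.097 × 7710000^0.1962 = 1.097 × 22.44 ≈ 24.61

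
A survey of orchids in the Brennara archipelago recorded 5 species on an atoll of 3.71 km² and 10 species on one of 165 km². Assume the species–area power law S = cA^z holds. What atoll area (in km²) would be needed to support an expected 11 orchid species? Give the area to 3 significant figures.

z = ln(10/5) / ln(165/3.71) = 0.6931 / 3.7949 = 0.1827
c = 5 / 3.71^0.1827 = 5 / 1.271 = 3.935
A = (11/3.935)^(1/0.1827) ⇒ ln A = ln(2.795)/0.1827 = 5.6278
A = e^5.6278 ≈ 278 km²

278 km²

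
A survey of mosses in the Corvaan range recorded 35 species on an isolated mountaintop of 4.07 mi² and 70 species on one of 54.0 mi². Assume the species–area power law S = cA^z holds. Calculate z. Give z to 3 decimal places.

Taking logs: ln S = ln c + z ln A, so z = (ln S₂ − ln S₁)/(ln A₂ − ln A₁).
z = ln(70/35) / ln(54/4.07) = ln(2) / ln(13.27) = 0.6931 / 2.5853 = 0.2681

0.268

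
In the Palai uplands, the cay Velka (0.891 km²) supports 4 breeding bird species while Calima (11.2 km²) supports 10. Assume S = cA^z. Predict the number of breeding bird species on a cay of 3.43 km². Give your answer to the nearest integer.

z = ln(10/4) / ln(11.2/0.891) = 0.9163 / 2.5313 = 0.3620
c = 4 / 0.891^0.3620 = 4 / 0.9591 = 4.171
S₃ = 4.171 × 3.43^0.3620 = 4.171 × 1.562 ≈ 6.516

7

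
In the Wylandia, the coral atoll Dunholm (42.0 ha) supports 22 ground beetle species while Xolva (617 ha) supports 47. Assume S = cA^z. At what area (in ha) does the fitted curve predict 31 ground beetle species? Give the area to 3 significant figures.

141 ha

z = ln(47/22) / ln(617/42) = 0.7591 / 2.6872 = 0.2825
c = 22 / 42^0.2825 = 22 / 2.874 = 7.654
A = (31/7.654)^(1/0.2825) ⇒ ln A = ln(4.05)/0.2825 = 4.9517
A = e^4.9517 ≈ 141.4 ha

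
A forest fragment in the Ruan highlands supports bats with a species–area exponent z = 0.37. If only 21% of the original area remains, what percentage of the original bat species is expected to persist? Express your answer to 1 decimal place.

56.1%

S_new/S_old = (A_new/A_old)^z = 0.21^0.37
= exp(0.37 × ln 0.21) = exp(0.37 × -1.5606) = exp(-0.5774) ≈ 0.5613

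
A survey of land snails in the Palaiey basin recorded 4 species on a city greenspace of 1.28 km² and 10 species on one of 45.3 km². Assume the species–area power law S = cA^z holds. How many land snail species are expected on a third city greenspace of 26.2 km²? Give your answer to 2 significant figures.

8.7

z = ln(10/4) / ln(45.3/1.28) = 0.9163 / 3.5664 = 0.2569
c = 4 / 1.28^0.2569 = 4 / 1.065 = 3.754
S₃ = 3.754 × 26.2^0.2569 = 3.754 × 2.314 ≈ 8.688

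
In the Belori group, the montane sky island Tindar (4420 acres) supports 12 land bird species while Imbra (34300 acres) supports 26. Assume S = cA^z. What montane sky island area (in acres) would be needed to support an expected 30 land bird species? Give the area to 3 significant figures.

z = ln(26/12) / ln(34300/4420) = 0.7732 / 2.0490 = 0.3773
c = 12 / 4420^0.3773 = 12 / 23.75 = 0.5053
A = (30/0.5053)^(1/0.3773) ⇒ ln A = ln(59.37)/0.3773 = 10.8221
A = e^10.8221 ≈ 50118 acres

50100 acres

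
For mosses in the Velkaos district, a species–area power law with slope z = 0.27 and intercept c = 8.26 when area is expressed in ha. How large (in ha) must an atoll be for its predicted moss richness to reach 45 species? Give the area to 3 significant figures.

533 ha

45 = 8.26 × A^0.27  ⇒  A^0.27 = 45/8.26 = 5.448
ln A = ln(5.448) / 0.27 = 1.6952 / 0.27 = 6.2787
A = e^6.2787 ≈ 533.1 ha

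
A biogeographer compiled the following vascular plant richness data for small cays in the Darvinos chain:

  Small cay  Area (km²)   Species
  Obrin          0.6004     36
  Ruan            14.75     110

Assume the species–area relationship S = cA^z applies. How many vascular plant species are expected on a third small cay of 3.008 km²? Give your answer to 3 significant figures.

z = ln(110/36) / ln(14.75/0.6004) = 1.1170 / 3.2014 = 0.3489
c = 36 / 0.6004^0.3489 = 36 / 0.8369 = 43.01
S₃ = 43.01 × 3.008^0.3489 = 43.01 × 1.468 ≈ 63.16

63.2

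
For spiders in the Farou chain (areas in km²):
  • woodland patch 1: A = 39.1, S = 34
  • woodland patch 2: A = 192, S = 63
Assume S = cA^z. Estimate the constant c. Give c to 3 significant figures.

8.21

z = ln(S₂/S₁) / ln(A₂/A₁) = ln(63/34) / ln(192/39.1) = 0.6168 / 1.5914 = 0.3876
c = S₁ / A₁^z = 34 / 39.1^0.3876 = 34 / 4.141 = 8.211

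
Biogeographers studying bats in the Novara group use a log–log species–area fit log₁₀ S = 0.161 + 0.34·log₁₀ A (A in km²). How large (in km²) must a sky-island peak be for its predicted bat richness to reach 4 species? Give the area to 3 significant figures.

4 = 1.449 × A^0.34  ⇒  A^0.34 = 4/1.449 = 2.761
ln A = ln(2.761) / 0.34 = 1.0156 / 0.34 = 2.9870
A = e^2.9870 ≈ 19.83 km²

19.8 km²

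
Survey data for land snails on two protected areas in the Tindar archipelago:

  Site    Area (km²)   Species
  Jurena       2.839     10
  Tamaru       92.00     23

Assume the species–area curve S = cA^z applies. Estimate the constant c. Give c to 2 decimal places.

z = ln(S₂/S₁) / ln(A₂/A₁) = ln(23/10) / ln(92/2.839) = 0.8329 / 3.4783 = 0.2395
c = S₁ / A₁^z = 10 / 2.839^0.2395 = 10 / 1.284 = 7.789

7.79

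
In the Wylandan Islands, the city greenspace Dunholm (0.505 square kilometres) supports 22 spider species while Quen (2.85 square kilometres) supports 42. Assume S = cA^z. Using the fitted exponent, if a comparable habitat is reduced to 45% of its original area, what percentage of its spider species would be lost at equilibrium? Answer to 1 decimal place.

25.8%

z = ln(42/22) / ln(2.85/0.505) = 0.6466 / 1.7305 = 0.3737
S_new/S_old = (A_new/A_old)^z = 0.45^0.3737 = exp(0.3737 × -0.7985) = 0.742
Fraction lost = 1 − 0.742 = 0.258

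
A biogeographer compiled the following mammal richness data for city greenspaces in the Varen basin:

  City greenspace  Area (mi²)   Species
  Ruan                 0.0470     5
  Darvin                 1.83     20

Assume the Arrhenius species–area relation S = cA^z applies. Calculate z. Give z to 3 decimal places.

Taking logs: ln S = ln c + z ln A, so z = (ln S₂ − ln S₁)/(ln A₂ − ln A₁).
z = ln(20/5) / ln(1.83/0.047) = ln(4) / ln(38.94) = 1.3863 / 3.6619 = 0.3786

0.379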